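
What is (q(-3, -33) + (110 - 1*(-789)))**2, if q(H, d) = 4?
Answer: 815409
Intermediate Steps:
(q(-3, -33) + (110 - 1*(-789)))**2 = (4 + (110 - 1*(-789)))**2 = (4 + (110 + 789))**2 = (4 + 899)**2 = 903**2 = 815409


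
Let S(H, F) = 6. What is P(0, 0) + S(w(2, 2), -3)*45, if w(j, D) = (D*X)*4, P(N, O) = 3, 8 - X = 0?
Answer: 273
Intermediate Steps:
X = 8 (X = 8 - 1*0 = 8 + 0 = 8)
w(j, D) = 32*D (w(j, D) = (D*8)*4 = (8*D)*4 = 32*D)
P(0, 0) + S(w(2, 2), -3)*45 = 3 + 6*45 = 3 + 270 = 273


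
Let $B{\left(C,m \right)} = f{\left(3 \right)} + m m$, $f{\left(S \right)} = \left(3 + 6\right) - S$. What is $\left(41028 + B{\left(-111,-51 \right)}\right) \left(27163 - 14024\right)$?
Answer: $573320265$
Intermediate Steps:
$f{\left(S \right)} = 9 - S$
$B{\left(C,m \right)} = 6 + m^{2}$ ($B{\left(C,m \right)} = \left(9 - 3\right) + m m = \left(9 - 3\right) + m^{2} = 6 + m^{2}$)
$\left(41028 + B{\left(-111,-51 \right)}\right) \left(27163 - 14024\right) = \left(41028 + \left(6 + \left(-51\right)^{2}\right)\right) \left(27163 - 14024\right) = \left(41028 + \left(6 + 2601\right)\right) 13139 = \left(41028 + 2607\right) 13139 = 43635 \cdot 13139 = 573320265$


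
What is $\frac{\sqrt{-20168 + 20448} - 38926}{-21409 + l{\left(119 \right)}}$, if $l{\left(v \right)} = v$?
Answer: $\frac{19463}{10645} - \frac{\sqrt{70}}{10645} \approx 1.8276$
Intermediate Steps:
$\frac{\sqrt{-20168 + 20448} - 38926}{-21409 + l{\left(119 \right)}} = \frac{\sqrt{-20168 + 20448} - 38926}{-21409 + 119} = \frac{\sqrt{280} - 38926}{-21290} = \left(2 \sqrt{70} - 38926\right) \left(- \frac{1}{21290}\right) = \left(-38926 + 2 \sqrt{70}\right) \left(- \frac{1}{21290}\right) = \frac{19463}{10645} - \frac{\sqrt{70}}{10645}$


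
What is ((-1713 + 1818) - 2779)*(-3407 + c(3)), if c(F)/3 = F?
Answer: 9086252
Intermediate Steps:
c(F) = 3*F
((-1713 + 1818) - 2779)*(-3407 + c(3)) = ((-1713 + 1818) - 2779)*(-3407 + 3*3) = (105 - 2779)*(-3407 + 9) = -2674*(-3398) = 9086252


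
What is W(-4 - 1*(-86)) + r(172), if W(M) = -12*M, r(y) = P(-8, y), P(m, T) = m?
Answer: -992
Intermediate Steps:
r(y) = -8
W(-4 - 1*(-86)) + r(172) = -12*(-4 - 1*(-86)) - 8 = -12*(-4 + 86) - 8 = -12*82 - 8 = -984 - 8 = -992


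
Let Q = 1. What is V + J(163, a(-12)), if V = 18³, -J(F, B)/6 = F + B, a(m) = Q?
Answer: 4848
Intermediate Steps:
a(m) = 1
J(F, B) = -6*B - 6*F (J(F, B) = -6*(F + B) = -6*(B + F) = -6*B - 6*F)
V = 5832
V + J(163, a(-12)) = 5832 + (-6*1 - 6*163) = 5832 + (-6 - 978) = 5832 - 984 = 4848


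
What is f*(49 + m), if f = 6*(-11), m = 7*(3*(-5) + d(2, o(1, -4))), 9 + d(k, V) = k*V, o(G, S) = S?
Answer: 11550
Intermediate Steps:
d(k, V) = -9 + V*k (d(k, V) = -9 + k*V = -9 + V*k)
m = -224 (m = 7*(3*(-5) + (-9 - 4*2)) = 7*(-15 + (-9 - 8)) = 7*(-15 - 17) = 7*(-32) = -224)
f = -66
f*(49 + m) = -66*(49 - 224) = -66*(-175) = 11550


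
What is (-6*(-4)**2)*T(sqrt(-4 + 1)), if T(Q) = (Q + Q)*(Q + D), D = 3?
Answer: 576 - 576*I*sqrt(3) ≈ 576.0 - 997.66*I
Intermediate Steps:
T(Q) = 2*Q*(3 + Q) (T(Q) = (Q + Q)*(Q + 3) = (2*Q)*(3 + Q) = 2*Q*(3 + Q))
(-6*(-4)**2)*T(sqrt(-4 + 1)) = (-6*(-4)**2)*(2*sqrt(-4 + 1)*(3 + sqrt(-4 + 1))) = (-6*16)*(2*sqrt(-3)*(3 + sqrt(-3))) = -192*I*sqrt(3)*(3 + I*sqrt(3))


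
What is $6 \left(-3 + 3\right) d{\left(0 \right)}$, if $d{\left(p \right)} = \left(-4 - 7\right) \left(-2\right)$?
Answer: $0$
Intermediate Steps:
$d{\left(p \right)} = 22$ ($d{\left(p \right)} = \left(-4 - 7\right) \left(-2\right) = \left(-11\right) \left(-2\right) = 22$)
$6 \left(-3 + 3\right) d{\left(0 \right)} = 6 \left(-3 + 3\right) 22 = 6 \cdot 0 \cdot 22 = 0 \cdot 22 = 0$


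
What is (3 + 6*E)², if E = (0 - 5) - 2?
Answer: 1521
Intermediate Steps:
E = -7 (E = -5 - 2 = -7)
(3 + 6*E)² = (3 + 6*(-7))² = (3 - 42)² = (-39)² = 1521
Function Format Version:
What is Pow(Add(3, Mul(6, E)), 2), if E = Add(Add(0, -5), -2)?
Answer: 1521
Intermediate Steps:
E = -7 (E = Add(-5, -2) = -7)
Pow(Add(3, Mul(6, E)), 2) = Pow(Add(3, Mul(6, -7)), 2) = Pow(Add(3, -42), 2) = Pow(-39, 2) = 1521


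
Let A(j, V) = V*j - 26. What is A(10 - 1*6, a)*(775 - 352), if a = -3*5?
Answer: -36378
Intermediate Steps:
a = -15
A(j, V) = -26 + V*j
A(10 - 1*6, a)*(775 - 352) = (-26 - 15*(10 - 1*6))*(775 - 352) = (-26 - 15*(10 - 6))*423 = (-26 - 15*4)*423 = (-26 - 60)*423 = -86*423 = -36378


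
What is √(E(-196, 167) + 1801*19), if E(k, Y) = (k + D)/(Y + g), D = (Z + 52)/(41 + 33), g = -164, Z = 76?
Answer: √46757159/37 ≈ 184.81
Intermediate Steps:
D = 64/37 (D = (76 + 52)/(41 + 33) = 128/74 = 128*(1/74) = 64/37 ≈ 1.7297)
E(k, Y) = (64/37 + k)/(-164 + Y) (E(k, Y) = (k + 64/37)/(Y - 164) = (64/37 + k)/(-164 + Y))
√(E(-196, 167) + 1801*19) = √((64/37 - 196)/(-164 + 167) + 1801*19) = √(-7188/37/3 + 34219) = √((⅓)*(-7188/37) + 34219) = √(-2396/37 + 34219) = √(1263707/37) = √46757159/37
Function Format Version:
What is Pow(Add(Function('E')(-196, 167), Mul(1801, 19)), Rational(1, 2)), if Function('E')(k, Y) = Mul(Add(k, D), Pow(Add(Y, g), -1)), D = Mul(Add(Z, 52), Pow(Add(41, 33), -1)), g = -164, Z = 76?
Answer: Mul(Rational(1, 37), Pow(46757159, Rational(1, 2))) ≈ 184.81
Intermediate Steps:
D = Rational(64, 37) (D = Mul(Add(76, 52), Pow(Add(41, 33), -1)) = Mul(128, Pow(74, -1)) = Mul(128, Rational(1, 74)) = Rational(64, 37) ≈ 1.7297)
Function('E')(k, Y) = Mul(Pow(Add(-164, Y), -1), Add(Rational(64, 37), k)) (Function('E')(k, Y) = Mul(Add(k, Rational(64, 37)), Pow(Add(Y, -164), -1)) = Mul(Add(Rational(64, 37), k), Pow(Add(-164, Y), -1)) = Mul(Pow(Add(-164, Y), -1), Add(Rational(64, 37), k)))
Pow(Add(Function('E')(-196, 167), Mul(1801, 19)), Rational(1, 2)) = Pow(Add(Mul(Pow(Add(-164, 167), -1), Add(Rational(64, 37), -196)), Mul(1801, 19)), Rational(1, 2)) = Pow(Add(Mul(Pow(3, -1), Rational(-7188, 37)), 34219), Rational(1, 2)) = Pow(Add(Mul(Rational(1, 3), Rational(-7188, 37)), 34219), Rational(1, 2)) = Pow(Add(Rational(-2396, 37), 34219), Rational(1, 2)) = Pow(Rational(1263707, 37), Rational(1, 2)) = Mul(Rational(1, 37), Pow(46757159, Rational(1, 2)))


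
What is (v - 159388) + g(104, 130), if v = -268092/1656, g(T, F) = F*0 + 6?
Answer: -7339019/46 ≈ -1.5954e+5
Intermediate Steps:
g(T, F) = 6 (g(T, F) = 0 + 6 = 6)
v = -7447/46 (v = -268092*1/1656 = -7447/46 ≈ -161.89)
(v - 159388) + g(104, 130) = (-7447/46 - 159388) + 6 = -7339295/46 + 6 = -7339019/46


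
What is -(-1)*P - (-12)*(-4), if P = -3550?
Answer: -3598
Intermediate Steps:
-(-1)*P - (-12)*(-4) = -(-1)*(-3550) - (-12)*(-4) = -1*3550 - 1*48 = -3550 - 48 = -3598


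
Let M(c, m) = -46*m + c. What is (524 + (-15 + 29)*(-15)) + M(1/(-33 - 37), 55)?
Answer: -155121/70 ≈ -2216.0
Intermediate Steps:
M(c, m) = c - 46*m
(524 + (-15 + 29)*(-15)) + M(1/(-33 - 37), 55) = (524 + (-15 + 29)*(-15)) + (1/(-33 - 37) - 46*55) = (524 + 14*(-15)) + (1/(-70) - 2530) = (524 - 210) + (-1/70 - 2530) = 314 - 177101/70 = -155121/70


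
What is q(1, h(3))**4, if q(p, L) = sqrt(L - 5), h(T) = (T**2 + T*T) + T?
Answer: 256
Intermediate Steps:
h(T) = T + 2*T**2 (h(T) = (T**2 + T**2) + T = 2*T**2 + T = T + 2*T**2)
q(p, L) = sqrt(-5 + L)
q(1, h(3))**4 = (sqrt(-5 + 3*(1 + 2*3)))**4 = (sqrt(-5 + 3*(1 + 6)))**4 = (sqrt(-5 + 3*7))**4 = (sqrt(-5 + 21))**4 = (sqrt(16))**4 = 4**4 = 256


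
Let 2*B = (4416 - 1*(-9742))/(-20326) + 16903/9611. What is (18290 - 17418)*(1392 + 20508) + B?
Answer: 1865310413076860/97676593 ≈ 1.9097e+7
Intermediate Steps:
B = 51874460/97676593 (B = ((4416 - 1*(-9742))/(-20326) + 16903/9611)/2 = ((4416 + 9742)*(-1/20326) + 16903*(1/9611))/2 = (14158*(-1/20326) + 16903/9611)/2 = (-7079/10163 + 16903/9611)/2 = (½)*(103748920/97676593) = 51874460/97676593 ≈ 0.53108)
(18290 - 17418)*(1392 + 20508) + B = (18290 - 17418)*(1392 + 20508) + 51874460/97676593 = 872*21900 + 51874460/97676593 = 19096800 + 51874460/97676593 = 1865310413076860/97676593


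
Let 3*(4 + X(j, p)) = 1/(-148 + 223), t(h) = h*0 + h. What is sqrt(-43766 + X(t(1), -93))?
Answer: I*sqrt(9848249)/15 ≈ 209.21*I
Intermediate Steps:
t(h) = h (t(h) = 0 + h = h)
X(j, p) = -899/225 (X(j, p) = -4 + 1/(3*(-148 + 223)) = -4 + (1/3)/75 = -4 + (1/3)*(1/75) = -4 + 1/225 = -899/225)
sqrt(-43766 + X(t(1), -93)) = sqrt(-43766 - 899/225) = sqrt(-9848249/225) = I*sqrt(9848249)/15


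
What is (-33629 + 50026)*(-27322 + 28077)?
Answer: 12379735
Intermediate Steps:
(-33629 + 50026)*(-27322 + 28077) = 16397*755 = 12379735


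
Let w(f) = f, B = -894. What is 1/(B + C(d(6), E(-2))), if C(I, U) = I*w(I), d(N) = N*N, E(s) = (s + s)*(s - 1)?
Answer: 1/402 ≈ 0.0024876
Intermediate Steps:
E(s) = 2*s*(-1 + s) (E(s) = (2*s)*(-1 + s) = 2*s*(-1 + s))
d(N) = N²
C(I, U) = I² (C(I, U) = I*I = I²)
1/(B + C(d(6), E(-2))) = 1/(-894 + (6²)²) = 1/(-894 + 36²) = 1/(-894 + 1296) = 1/402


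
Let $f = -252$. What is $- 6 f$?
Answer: $1512$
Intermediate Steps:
$- 6 f = \left(-6\right) \left(-252\right) = 1512$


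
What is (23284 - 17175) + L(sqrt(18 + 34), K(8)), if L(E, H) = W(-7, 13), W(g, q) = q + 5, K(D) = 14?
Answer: 6127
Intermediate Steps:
W(g, q) = 5 + q
L(E, H) = 18 (L(E, H) = 5 + 13 = 18)
(23284 - 17175) + L(sqrt(18 + 34), K(8)) = (23284 - 17175) + 18 = 6109 + 18 = 6127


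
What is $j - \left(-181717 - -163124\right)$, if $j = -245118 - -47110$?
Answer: $-179415$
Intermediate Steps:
$j = -198008$ ($j = -245118 + 47110 = -198008$)
$j - \left(-181717 - -163124\right) = -198008 - \left(-181717 - -163124\right) = -198008 - \left(-181717 + 163124\right) = -198008 - -18593 = -198008 + 18593 = -179415$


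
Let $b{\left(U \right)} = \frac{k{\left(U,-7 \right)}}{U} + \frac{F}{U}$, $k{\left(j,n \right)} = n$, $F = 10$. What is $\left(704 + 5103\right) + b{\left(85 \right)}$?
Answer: $\frac{493598}{85} \approx 5807.0$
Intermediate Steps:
$b{\left(U \right)} = \frac{3}{U}$ ($b{\left(U \right)} = - \frac{7}{U} + \frac{10}{U} = \frac{3}{U}$)
$\left(704 + 5103\right) + b{\left(85 \right)} = \left(704 + 5103\right) + \frac{3}{85} = 5807 + 3 \cdot \frac{1}{85} = 5807 + \frac{3}{85} = \frac{493598}{85}$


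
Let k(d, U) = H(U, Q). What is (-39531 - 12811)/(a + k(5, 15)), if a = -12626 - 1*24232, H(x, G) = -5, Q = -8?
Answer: 52342/36863 ≈ 1.4199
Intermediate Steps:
k(d, U) = -5
a = -36858 (a = -12626 - 24232 = -36858)
(-39531 - 12811)/(a + k(5, 15)) = (-39531 - 12811)/(-36858 - 5) = -52342/(-36863) = -52342*(-1/36863) = 52342/36863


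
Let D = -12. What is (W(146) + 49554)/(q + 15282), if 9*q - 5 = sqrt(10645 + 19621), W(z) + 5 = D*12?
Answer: 61157807235/18918046583 - 444645*sqrt(30266)/18918046583 ≈ 3.2287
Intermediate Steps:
W(z) = -149 (W(z) = -5 - 12*12 = -5 - 144 = -149)
q = 5/9 + sqrt(30266)/9 (q = 5/9 + sqrt(10645 + 19621)/9 = 5/9 + sqrt(30266)/9 ≈ 19.886)
(W(146) + 49554)/(q + 15282) = (-149 + 49554)/((5/9 + sqrt(30266)/9) + 15282) = 49405/(137543/9 + sqrt(30266)/9)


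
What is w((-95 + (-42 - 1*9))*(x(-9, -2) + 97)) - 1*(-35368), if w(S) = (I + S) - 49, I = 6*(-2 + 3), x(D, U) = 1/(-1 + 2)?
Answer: 21017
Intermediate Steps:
x(D, U) = 1 (x(D, U) = 1/1 = 1)
I = 6 (I = 6*1 = 6)
w(S) = -43 + S (w(S) = (6 + S) - 49 = -43 + S)
w((-95 + (-42 - 1*9))*(x(-9, -2) + 97)) - 1*(-35368) = (-43 + (-95 + (-42 - 1*9))*(1 + 97)) - 1*(-35368) = (-43 + (-95 + (-42 - 9))*98) + 35368 = (-43 + (-95 - 51)*98) + 35368 = (-43 - 146*98) + 35368 = (-43 - 14308) + 35368 = -14351 + 35368 = 21017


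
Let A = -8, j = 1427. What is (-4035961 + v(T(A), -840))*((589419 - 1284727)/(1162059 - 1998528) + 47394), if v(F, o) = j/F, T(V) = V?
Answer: -640039795426740905/3345876 ≈ -1.9129e+11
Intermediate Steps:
v(F, o) = 1427/F
(-4035961 + v(T(A), -840))*((589419 - 1284727)/(1162059 - 1998528) + 47394) = (-4035961 + 1427/(-8))*((589419 - 1284727)/(1162059 - 1998528) + 47394) = (-4035961 + 1427*(-⅛))*(-695308/(-836469) + 47394) = (-4035961 - 1427/8)*(-695308*(-1/836469) + 47394) = -32289115*(695308/836469 + 47394)/8 = -32289115/8*39644307094/836469 = -640039795426740905/3345876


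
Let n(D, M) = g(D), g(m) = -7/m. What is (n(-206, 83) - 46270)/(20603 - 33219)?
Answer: 9531613/2598896 ≈ 3.6676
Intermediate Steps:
n(D, M) = -7/D
(n(-206, 83) - 46270)/(20603 - 33219) = (-7/(-206) - 46270)/(20603 - 33219) = (-7*(-1/206) - 46270)/(-12616) = (7/206 - 46270)*(-1/12616) = -9531613/206*(-1/12616) = 9531613/2598896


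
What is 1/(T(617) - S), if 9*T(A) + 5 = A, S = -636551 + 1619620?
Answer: -1/983001 ≈ -1.0173e-6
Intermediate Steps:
S = 983069
T(A) = -5/9 + A/9
1/(T(617) - S) = 1/((-5/9 + (⅑)*617) - 1*983069) = 1/((-5/9 + 617/9) - 983069) = 1/(68 - 983069) = 1/(-983001) = -1/983001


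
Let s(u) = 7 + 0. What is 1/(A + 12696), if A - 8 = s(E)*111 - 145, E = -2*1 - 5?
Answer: 1/13336 ≈ 7.4985e-5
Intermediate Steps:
E = -7 (E = -2 - 5 = -7)
s(u) = 7
A = 640 (A = 8 + (7*111 - 145) = 8 + (777 - 145) = 8 + 632 = 640)
1/(A + 12696) = 1/(640 + 12696) = 1/13336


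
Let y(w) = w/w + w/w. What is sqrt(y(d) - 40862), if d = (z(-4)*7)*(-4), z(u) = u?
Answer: 6*I*sqrt(1135) ≈ 202.14*I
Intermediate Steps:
d = 112 (d = -4*7*(-4) = -28*(-4) = 112)
y(w) = 2 (y(w) = 1 + 1 = 2)
sqrt(y(d) - 40862) = sqrt(2 - 40862) = sqrt(-40860) = 6*I*sqrt(1135)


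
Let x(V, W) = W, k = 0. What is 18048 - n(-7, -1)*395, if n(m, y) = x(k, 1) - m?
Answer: 14888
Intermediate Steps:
n(m, y) = 1 - m
18048 - n(-7, -1)*395 = 18048 - (1 - 1*(-7))*395 = 18048 - (1 + 7)*395 = 18048 - 8*395 = 18048 - 1*3160 = 18048 - 3160 = 14888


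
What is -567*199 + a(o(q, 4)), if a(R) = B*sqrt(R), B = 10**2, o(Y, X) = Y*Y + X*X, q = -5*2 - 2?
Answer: -112833 + 400*sqrt(10) ≈ -1.1157e+5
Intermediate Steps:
q = -12 (q = -10 - 2 = -12)
o(Y, X) = X**2 + Y**2 (o(Y, X) = Y**2 + X**2 = X**2 + Y**2)
B = 100
a(R) = 100*sqrt(R)
-567*199 + a(o(q, 4)) = -567*199 + 100*sqrt(4**2 + (-12)**2) = -112833 + 100*sqrt(16 + 144) = -112833 + 100*sqrt(160) = -112833 + 100*(4*sqrt(10)) = -112833 + 400*sqrt(10)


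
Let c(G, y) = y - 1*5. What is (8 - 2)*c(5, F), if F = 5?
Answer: 0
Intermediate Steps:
c(G, y) = -5 + y (c(G, y) = y - 5 = -5 + y)
(8 - 2)*c(5, F) = (8 - 2)*(-5 + 5) = 6*0 = 0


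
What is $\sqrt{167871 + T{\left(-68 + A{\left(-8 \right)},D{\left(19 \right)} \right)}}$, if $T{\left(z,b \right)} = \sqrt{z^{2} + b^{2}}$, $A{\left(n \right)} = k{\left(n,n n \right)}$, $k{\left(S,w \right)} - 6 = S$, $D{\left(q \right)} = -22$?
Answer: $\sqrt{167871 + 2 \sqrt{1346}} \approx 409.81$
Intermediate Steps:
$k{\left(S,w \right)} = 6 + S$
$A{\left(n \right)} = 6 + n$
$T{\left(z,b \right)} = \sqrt{b^{2} + z^{2}}$
$\sqrt{167871 + T{\left(-68 + A{\left(-8 \right)},D{\left(19 \right)} \right)}} = \sqrt{167871 + \sqrt{\left(-22\right)^{2} + \left(-68 + \left(6 - 8\right)\right)^{2}}} = \sqrt{167871 + \sqrt{484 + \left(-68 - 2\right)^{2}}} = \sqrt{167871 + \sqrt{484 + \left(-70\right)^{2}}} = \sqrt{167871 + \sqrt{484 + 4900}} = \sqrt{167871 + \sqrt{5384}} = \sqrt{167871 + 2 \sqrt{1346}}$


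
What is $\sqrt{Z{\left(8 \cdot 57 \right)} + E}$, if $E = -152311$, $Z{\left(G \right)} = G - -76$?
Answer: $i \sqrt{151779} \approx 389.59 i$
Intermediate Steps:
$Z{\left(G \right)} = 76 + G$ ($Z{\left(G \right)} = G + 76 = 76 + G$)
$\sqrt{Z{\left(8 \cdot 57 \right)} + E} = \sqrt{\left(76 + 8 \cdot 57\right) - 152311} = \sqrt{\left(76 + 456\right) - 152311} = \sqrt{532 - 152311} = \sqrt{-151779} = i \sqrt{151779}$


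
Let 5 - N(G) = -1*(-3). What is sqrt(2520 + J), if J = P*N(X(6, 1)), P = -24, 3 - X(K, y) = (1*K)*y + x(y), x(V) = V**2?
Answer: 2*sqrt(618) ≈ 49.719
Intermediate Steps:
X(K, y) = 3 - y**2 - K*y (X(K, y) = 3 - ((1*K)*y + y**2) = 3 - (K*y + y**2) = 3 - (y**2 + K*y) = 3 + (-y**2 - K*y) = 3 - y**2 - K*y)
N(G) = 2 (N(G) = 5 - (-1)*(-3) = 5 - 1*3 = 5 - 3 = 2)
J = -48 (J = -24*2 = -48)
sqrt(2520 + J) = sqrt(2520 - 48) = sqrt(2472) = 2*sqrt(618)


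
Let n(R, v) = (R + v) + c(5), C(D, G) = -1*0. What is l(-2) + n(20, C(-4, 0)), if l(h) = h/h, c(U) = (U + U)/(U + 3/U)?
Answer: 319/14 ≈ 22.786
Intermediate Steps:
c(U) = 2*U/(U + 3/U) (c(U) = (2*U)/(U + 3/U) = 2*U/(U + 3/U))
C(D, G) = 0
n(R, v) = 25/14 + R + v (n(R, v) = (R + v) + 2*5**2/(3 + 5**2) = (R + v) + 2*25/(3 + 25) = (R + v) + 2*25/28 = (R + v) + 2*25*(1/28) = (R + v) + 25/14 = 25/14 + R + v)
l(h) = 1
l(-2) + n(20, C(-4, 0)) = 1 + (25/14 + 20 + 0) = 1 + 305/14 = 319/14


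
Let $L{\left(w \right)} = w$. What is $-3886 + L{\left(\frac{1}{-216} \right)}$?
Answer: $- \frac{839377}{216} \approx -3886.0$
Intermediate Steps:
$-3886 + L{\left(\frac{1}{-216} \right)} = -3886 + \frac{1}{-216} = -3886 - \frac{1}{216} = - \frac{839377}{216}$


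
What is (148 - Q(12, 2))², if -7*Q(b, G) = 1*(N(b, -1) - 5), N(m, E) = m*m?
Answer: 1380625/49 ≈ 28176.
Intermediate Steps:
N(m, E) = m²
Q(b, G) = 5/7 - b²/7 (Q(b, G) = -(b² - 5)/7 = -(-5 + b²)/7 = 5/7 - b²/7)
(148 - Q(12, 2))² = (148 - (5/7 - ⅐*12²))² = (148 - (5/7 - ⅐*144))² = (148 - (5/7 - 144/7))² = (148 - 1*(-139/7))² = (148 + 139/7)² = (1175/7)² = 1380625/49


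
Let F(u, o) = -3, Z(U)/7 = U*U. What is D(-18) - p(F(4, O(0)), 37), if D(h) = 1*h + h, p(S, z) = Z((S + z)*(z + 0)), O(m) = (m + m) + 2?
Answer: -11077984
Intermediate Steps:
O(m) = 2 + 2*m (O(m) = 2*m + 2 = 2 + 2*m)
Z(U) = 7*U**2 (Z(U) = 7*(U*U) = 7*U**2)
p(S, z) = 7*z**2*(S + z)**2 (p(S, z) = 7*((S + z)*(z + 0))**2 = 7*((S + z)*z)**2 = 7*(z*(S + z))**2 = 7*(z**2*(S + z)**2) = 7*z**2*(S + z)**2)
D(h) = 2*h (D(h) = h + h = 2*h)
D(-18) - p(F(4, O(0)), 37) = 2*(-18) - 7*37**2*(-3 + 37)**2 = -36 - 7*1369*34**2 = -36 - 7*1369*1156 = -36 - 1*11077948 = -36 - 11077948 = -11077984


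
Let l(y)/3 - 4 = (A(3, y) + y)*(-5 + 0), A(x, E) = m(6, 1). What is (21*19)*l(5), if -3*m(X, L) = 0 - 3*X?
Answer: -61047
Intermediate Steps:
m(X, L) = X (m(X, L) = -(0 - 3*X)/3 = -(-1)*X = X)
A(x, E) = 6
l(y) = -78 - 15*y (l(y) = 12 + 3*((6 + y)*(-5 + 0)) = 12 + 3*((6 + y)*(-5)) = 12 + 3*(-30 - 5*y) = 12 + (-90 - 15*y) = -78 - 15*y)
(21*19)*l(5) = (21*19)*(-78 - 15*5) = 399*(-78 - 75) = 399*(-153) = -61047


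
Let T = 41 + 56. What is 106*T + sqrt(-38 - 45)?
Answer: 10282 + I*sqrt(83) ≈ 10282.0 + 9.1104*I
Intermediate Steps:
T = 97
106*T + sqrt(-38 - 45) = 106*97 + sqrt(-38 - 45) = 10282 + sqrt(-83) = 10282 + I*sqrt(83)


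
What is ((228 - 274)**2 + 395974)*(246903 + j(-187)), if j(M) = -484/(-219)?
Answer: 21525618419690/219 ≈ 9.8290e+10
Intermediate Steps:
j(M) = 484/219 (j(M) = -484*(-1/219) = 484/219)
((228 - 274)**2 + 395974)*(246903 + j(-187)) = ((228 - 274)**2 + 395974)*(246903 + 484/219) = ((-46)**2 + 395974)*(54072241/219) = (2116 + 395974)*(54072241/219) = 398090*(54072241/219) = 21525618419690/219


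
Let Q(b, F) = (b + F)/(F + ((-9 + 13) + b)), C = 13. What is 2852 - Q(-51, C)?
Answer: 48465/17 ≈ 2850.9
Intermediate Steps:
Q(b, F) = (F + b)/(4 + F + b) (Q(b, F) = (F + b)/(F + (4 + b)) = (F + b)/(4 + F + b))
2852 - Q(-51, C) = 2852 - (13 - 51)/(4 + 13 - 51) = 2852 - (-38)/(-34) = 2852 - (-1)*(-38)/34 = 2852 - 1*19/17 = 2852 - 19/17 = 48465/17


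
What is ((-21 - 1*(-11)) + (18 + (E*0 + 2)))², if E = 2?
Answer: 100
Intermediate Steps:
((-21 - 1*(-11)) + (18 + (E*0 + 2)))² = ((-21 - 1*(-11)) + (18 + (2*0 + 2)))² = ((-21 + 11) + (18 + (0 + 2)))² = (-10 + (18 + 2))² = (-10 + 20)² = 10² = 100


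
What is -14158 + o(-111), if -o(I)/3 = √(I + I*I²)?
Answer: -14158 - 3*I*√1367742 ≈ -14158.0 - 3508.5*I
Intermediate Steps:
o(I) = -3*√(I + I³) (o(I) = -3*√(I + I*I²) = -3*√(I + I³))
-14158 + o(-111) = -14158 - 3*√(-111 + (-111)³) = -14158 - 3*√(-111 - 1367631) = -14158 - 3*I*√1367742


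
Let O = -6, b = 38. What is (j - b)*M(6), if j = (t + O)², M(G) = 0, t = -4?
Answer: 0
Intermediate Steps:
j = 100 (j = (-4 - 6)² = (-10)² = 100)
(j - b)*M(6) = (100 - 1*38)*0 = (100 - 38)*0 = 62*0 = 0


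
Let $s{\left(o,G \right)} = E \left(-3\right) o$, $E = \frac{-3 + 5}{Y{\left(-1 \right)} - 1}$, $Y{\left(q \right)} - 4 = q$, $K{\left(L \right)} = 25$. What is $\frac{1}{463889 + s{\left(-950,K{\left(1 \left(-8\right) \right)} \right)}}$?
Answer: $\frac{1}{466739} \approx 2.1425 \cdot 10^{-6}$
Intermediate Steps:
$Y{\left(q \right)} = 4 + q$
$E = 1$ ($E = \frac{-3 + 5}{\left(4 - 1\right) - 1} = \frac{2}{3 - 1} = \frac{2}{2} = 2 \cdot \frac{1}{2} = 1$)
$s{\left(o,G \right)} = - 3 o$ ($s{\left(o,G \right)} = 1 \left(-3\right) o = - 3 o$)
$\frac{1}{463889 + s{\left(-950,K{\left(1 \left(-8\right) \right)} \right)}} = \frac{1}{463889 - -2850} = \frac{1}{463889 + 2850} = \frac{1}{466739}$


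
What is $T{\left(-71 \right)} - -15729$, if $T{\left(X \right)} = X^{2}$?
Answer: $20770$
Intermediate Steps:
$T{\left(-71 \right)} - -15729 = \left(-71\right)^{2} - -15729 = 5041 + 15729 = 20770$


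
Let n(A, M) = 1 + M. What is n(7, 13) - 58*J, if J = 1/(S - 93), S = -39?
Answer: 953/66 ≈ 14.439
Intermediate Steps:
J = -1/132 (J = 1/(-39 - 93) = 1/(-132) = -1/132 ≈ -0.0075758)
n(7, 13) - 58*J = (1 + 13) - 58*(-1/132) = 14 + 29/66 = 953/66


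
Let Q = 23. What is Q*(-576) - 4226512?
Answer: -4239760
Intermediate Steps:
Q*(-576) - 4226512 = 23*(-576) - 4226512 = -13248 - 4226512 = -4239760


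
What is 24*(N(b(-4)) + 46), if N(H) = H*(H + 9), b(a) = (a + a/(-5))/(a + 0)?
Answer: 32304/25 ≈ 1292.2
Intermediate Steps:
b(a) = ⅘ (b(a) = (a + a*(-⅕))/a = (a - a/5)/a = (4*a/5)/a = ⅘)
N(H) = H*(9 + H)
24*(N(b(-4)) + 46) = 24*(4*(9 + ⅘)/5 + 46) = 24*((⅘)*(49/5) + 46) = 24*(196/25 + 46) = 24*(1346/25) = 32304/25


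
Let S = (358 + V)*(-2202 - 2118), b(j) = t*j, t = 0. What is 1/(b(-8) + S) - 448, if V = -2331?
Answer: -3818465279/8523360 ≈ -448.00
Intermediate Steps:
b(j) = 0 (b(j) = 0*j = 0)
S = 8523360 (S = (358 - 2331)*(-2202 - 2118) = -1973*(-4320) = 8523360)
1/(b(-8) + S) - 448 = 1/(0 + 8523360) - 448 = 1/8523360 - 448 = -3818465279/8523360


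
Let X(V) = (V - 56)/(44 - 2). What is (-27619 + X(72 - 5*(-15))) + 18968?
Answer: -51893/6 ≈ -8648.8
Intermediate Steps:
X(V) = -4/3 + V/42 (X(V) = (-56 + V)/42 = (-56 + V)*(1/42) = -4/3 + V/42)
(-27619 + X(72 - 5*(-15))) + 18968 = (-27619 + (-4/3 + (72 - 5*(-15))/42)) + 18968 = (-27619 + (-4/3 + (72 + 75)/42)) + 18968 = (-27619 + (-4/3 + (1/42)*147)) + 18968 = (-27619 + (-4/3 + 7/2)) + 18968 = (-27619 + 13/6) + 18968 = -165701/6 + 18968 = -51893/6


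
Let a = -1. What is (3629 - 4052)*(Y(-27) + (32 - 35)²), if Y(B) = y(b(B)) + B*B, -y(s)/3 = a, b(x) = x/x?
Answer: -313443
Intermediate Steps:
b(x) = 1
y(s) = 3 (y(s) = -3*(-1) = 3)
Y(B) = 3 + B² (Y(B) = 3 + B*B = 3 + B²)
(3629 - 4052)*(Y(-27) + (32 - 35)²) = (3629 - 4052)*((3 + (-27)²) + (32 - 35)²) = -423*((3 + 729) + (-3)²) = -423*(732 + 9) = -423*741 = -313443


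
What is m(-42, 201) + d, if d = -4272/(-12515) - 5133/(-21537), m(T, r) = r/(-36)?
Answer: -1798215053/359380740 ≈ -5.0036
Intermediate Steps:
m(T, r) = -r/36 (m(T, r) = r*(-1/36) = -r/36)
d = 52081853/89845185 (d = -4272*(-1/12515) - 5133*(-1/21537) = 4272/12515 + 1711/7179 = 52081853/89845185 ≈ 0.57968)
m(-42, 201) + d = -1/36*201 + 52081853/89845185 = -67/12 + 52081853/89845185 = -1798215053/359380740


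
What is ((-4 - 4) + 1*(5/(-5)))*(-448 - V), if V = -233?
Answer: 1935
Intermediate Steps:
((-4 - 4) + 1*(5/(-5)))*(-448 - V) = ((-4 - 4) + 1*(5/(-5)))*(-448 - 1*(-233)) = (-8 + 1*(5*(-⅕)))*(-448 + 233) = (-8 + 1*(-1))*(-215) = (-8 - 1)*(-215) = -9*(-215) = 1935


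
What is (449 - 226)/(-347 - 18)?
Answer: -223/365 ≈ -0.61096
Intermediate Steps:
(449 - 226)/(-347 - 18) = 223/(-365) = 223*(-1/365) = -223/365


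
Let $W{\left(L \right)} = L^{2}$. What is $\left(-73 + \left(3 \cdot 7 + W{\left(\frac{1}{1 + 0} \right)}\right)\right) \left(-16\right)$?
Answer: $816$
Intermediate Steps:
$\left(-73 + \left(3 \cdot 7 + W{\left(\frac{1}{1 + 0} \right)}\right)\right) \left(-16\right) = \left(-73 + \left(3 \cdot 7 + \left(\frac{1}{1 + 0}\right)^{2}\right)\right) \left(-16\right) = \left(-73 + \left(21 + \left(1^{-1}\right)^{2}\right)\right) \left(-16\right) = \left(-73 + \left(21 + 1^{2}\right)\right) \left(-16\right) = \left(-73 + \left(21 + 1\right)\right) \left(-16\right) = \left(-73 + 22\right) \left(-16\right) = \left(-51\right) \left(-16\right) = 816$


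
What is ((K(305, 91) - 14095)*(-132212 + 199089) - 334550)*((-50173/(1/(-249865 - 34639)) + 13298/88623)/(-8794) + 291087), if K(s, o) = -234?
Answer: 55289882688092365991920/43297259 ≈ 1.2770e+15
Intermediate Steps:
((K(305, 91) - 14095)*(-132212 + 199089) - 334550)*((-50173/(1/(-249865 - 34639)) + 13298/88623)/(-8794) + 291087) = ((-234 - 14095)*(-132212 + 199089) - 334550)*((-50173/(1/(-249865 - 34639)) + 13298/88623)/(-8794) + 291087) = (-14329*66877 - 334550)*((-50173/(1/(-284504)) + 13298*(1/88623))*(-1/8794) + 291087) = (-958280533 - 334550)*((-50173/(-1/284504) + 13298/88623)*(-1/8794) + 291087) = -958615083*((-50173*(-284504) + 13298/88623)*(-1/8794) + 291087) = -958615083*((14274419192 + 13298/88623)*(-1/8794) + 291087) = -958615083*((1265041852065914/88623)*(-1/8794) + 291087) = -958615083*(-632520926032957/389675331 + 291087) = -958615083*(-519091502958160/389675331) = 55289882688092365991920/43297259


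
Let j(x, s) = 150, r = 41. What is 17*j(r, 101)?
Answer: 2550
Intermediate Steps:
17*j(r, 101) = 17*150 = 2550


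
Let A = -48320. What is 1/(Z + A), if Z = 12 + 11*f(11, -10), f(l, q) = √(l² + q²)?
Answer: -3716/179510471 - 11*√221/2333636123 ≈ -2.0771e-5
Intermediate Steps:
Z = 12 + 11*√221 (Z = 12 + 11*√(11² + (-10)²) = 12 + 11*√(121 + 100) = 12 + 11*√221 ≈ 175.53)
1/(Z + A) = 1/((12 + 11*√221) - 48320) = 1/(-48308 + 11*√221)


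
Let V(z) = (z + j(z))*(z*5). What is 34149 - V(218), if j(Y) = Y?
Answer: -441091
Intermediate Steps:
V(z) = 10*z² (V(z) = (z + z)*(z*5) = (2*z)*(5*z) = 10*z²)
34149 - V(218) = 34149 - 10*218² = 34149 - 10*47524 = 34149 - 1*475240 = 34149 - 475240 = -441091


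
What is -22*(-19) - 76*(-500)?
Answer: 38418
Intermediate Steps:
-22*(-19) - 76*(-500) = 418 + 38000 = 38418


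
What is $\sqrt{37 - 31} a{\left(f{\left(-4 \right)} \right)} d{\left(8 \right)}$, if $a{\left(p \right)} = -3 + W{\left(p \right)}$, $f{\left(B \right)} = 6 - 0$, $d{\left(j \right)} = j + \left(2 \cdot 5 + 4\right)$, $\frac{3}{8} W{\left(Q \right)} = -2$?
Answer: $- \frac{550 \sqrt{6}}{3} \approx -449.07$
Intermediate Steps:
$W{\left(Q \right)} = - \frac{16}{3}$ ($W{\left(Q \right)} = \frac{8}{3} \left(-2\right) = - \frac{16}{3}$)
$d{\left(j \right)} = 14 + j$ ($d{\left(j \right)} = j + \left(10 + 4\right) = j + 14 = 14 + j$)
$f{\left(B \right)} = 6$ ($f{\left(B \right)} = 6 + 0 = 6$)
$a{\left(p \right)} = - \frac{25}{3}$ ($a{\left(p \right)} = -3 - \frac{16}{3} = - \frac{25}{3}$)
$\sqrt{37 - 31} a{\left(f{\left(-4 \right)} \right)} d{\left(8 \right)} = \sqrt{37 - 31} \left(- \frac{25}{3}\right) \left(14 + 8\right) = \sqrt{6} \left(- \frac{25}{3}\right) 22 = - \frac{25 \sqrt{6}}{3} \cdot 22 = - \frac{550 \sqrt{6}}{3}$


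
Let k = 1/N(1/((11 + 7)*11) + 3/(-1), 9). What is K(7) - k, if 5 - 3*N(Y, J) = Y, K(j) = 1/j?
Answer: -2575/11081 ≈ -0.23238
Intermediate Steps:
N(Y, J) = 5/3 - Y/3
k = 594/1583 (k = 1/(5/3 - (1/((11 + 7)*11) + 3/(-1))/3) = 1/(5/3 - ((1/11)/18 + 3*(-1))/3) = 1/(5/3 - ((1/18)*(1/11) - 3)/3) = 1/(5/3 - (1/198 - 3)/3) = 1/(5/3 - ⅓*(-593/198)) = 1/(5/3 + 593/594) = 1/(1583/594) = 594/1583 ≈ 0.37524)
K(7) - k = 1/7 - 1*594/1583 = ⅐ - 594/1583 = -2575/11081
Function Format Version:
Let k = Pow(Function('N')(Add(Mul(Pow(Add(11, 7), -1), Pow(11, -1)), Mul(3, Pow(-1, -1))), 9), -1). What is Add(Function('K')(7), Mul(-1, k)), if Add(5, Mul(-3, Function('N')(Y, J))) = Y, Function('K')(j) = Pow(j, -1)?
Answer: Rational(-2575, 11081) ≈ -0.23238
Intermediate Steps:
Function('N')(Y, J) = Add(Rational(5, 3), Mul(Rational(-1, 3), Y))
k = Rational(594, 1583) (k = Pow(Add(Rational(5, 3), Mul(Rational(-1, 3), Add(Mul(Pow(Add(11, 7), -1), Pow(11, -1)), Mul(3, Pow(-1, -1))))), -1) = Pow(Add(Rational(5, 3), Mul(Rational(-1, 3), Add(Mul(Pow(18, -1), Rational(1, 11)), Mul(3, -1)))), -1) = Pow(Add(Rational(5, 3), Mul(Rational(-1, 3), Add(Mul(Rational(1, 18), Rational(1, 11)), -3))), -1) = Pow(Add(Rational(5, 3), Mul(Rational(-1, 3), Add(Rational(1, 198), -3))), -1) = Pow(Add(Rational(5, 3), Mul(Rational(-1, 3), Rational(-593, 198))), -1) = Pow(Add(Rational(5, 3), Rational(593, 594)), -1) = Pow(Rational(1583, 594), -1) = Rational(594, 1583) ≈ 0.37524)
Add(Function('K')(7), Mul(-1, k)) = Add(Pow(7, -1), Mul(-1, Rational(594, 1583))) = Add(Rational(1, 7), Rational(-594, 1583)) = Rational(-2575, 11081)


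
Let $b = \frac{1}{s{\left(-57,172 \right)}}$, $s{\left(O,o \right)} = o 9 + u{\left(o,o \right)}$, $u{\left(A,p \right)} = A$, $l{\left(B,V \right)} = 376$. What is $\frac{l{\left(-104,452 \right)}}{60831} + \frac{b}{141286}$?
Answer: $\frac{91372542751}{14782658105520} \approx 0.0061811$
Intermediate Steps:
$s{\left(O,o \right)} = 10 o$ ($s{\left(O,o \right)} = o 9 + o = 9 o + o = 10 o$)
$b = \frac{1}{1720}$ ($b = \frac{1}{10 \cdot 172} = \frac{1}{1720} \approx 0.00058139$)
$\frac{l{\left(-104,452 \right)}}{60831} + \frac{b}{141286} = \frac{376}{60831} + \frac{1}{1720 \cdot 141286} = 376 \cdot \frac{1}{60831} + \frac{1}{1720} \cdot \frac{1}{141286} = \frac{376}{60831} + \frac{1}{243011920} = \frac{91372542751}{14782658105520}$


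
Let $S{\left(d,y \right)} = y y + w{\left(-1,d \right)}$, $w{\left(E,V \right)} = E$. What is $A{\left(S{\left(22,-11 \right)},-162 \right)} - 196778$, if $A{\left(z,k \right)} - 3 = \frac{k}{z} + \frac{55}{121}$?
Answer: $- \frac{43290697}{220} \approx -1.9678 \cdot 10^{5}$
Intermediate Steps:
$S{\left(d,y \right)} = -1 + y^{2}$ ($S{\left(d,y \right)} = y y - 1 = y^{2} - 1 = -1 + y^{2}$)
$A{\left(z,k \right)} = \frac{38}{11} + \frac{k}{z}$ ($A{\left(z,k \right)} = 3 + \left(\frac{k}{z} + \frac{55}{121}\right) = 3 + \left(\frac{k}{z} + 55 \cdot \frac{1}{121}\right) = 3 + \left(\frac{k}{z} + \frac{5}{11}\right) = 3 + \left(\frac{5}{11} + \frac{k}{z}\right) = \frac{38}{11} + \frac{k}{z}$)
$A{\left(S{\left(22,-11 \right)},-162 \right)} - 196778 = \left(\frac{38}{11} - \frac{162}{-1 + \left(-11\right)^{2}}\right) - 196778 = \left(\frac{38}{11} - \frac{162}{-1 + 121}\right) - 196778 = \left(\frac{38}{11} - \frac{162}{120}\right) - 196778 = \left(\frac{38}{11} - \frac{27}{20}\right) - 196778 = \frac{463}{220} - 196778 = - \frac{43290697}{220}$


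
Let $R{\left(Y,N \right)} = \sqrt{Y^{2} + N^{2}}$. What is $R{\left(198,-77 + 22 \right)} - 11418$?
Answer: $-11418 + 11 \sqrt{349} \approx -11213.0$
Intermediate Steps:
$R{\left(Y,N \right)} = \sqrt{N^{2} + Y^{2}}$
$R{\left(198,-77 + 22 \right)} - 11418 = \sqrt{\left(-77 + 22\right)^{2} + 198^{2}} - 11418 = \sqrt{\left(-55\right)^{2} + 39204} - 11418 = \sqrt{3025 + 39204} - 11418 = \sqrt{42229} - 11418 = 11 \sqrt{349} - 11418 = -11418 + 11 \sqrt{349}$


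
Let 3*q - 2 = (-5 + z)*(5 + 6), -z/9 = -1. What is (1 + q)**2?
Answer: 2401/9 ≈ 266.78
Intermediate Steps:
z = 9 (z = -9*(-1) = 9)
q = 46/3 (q = 2/3 + ((-5 + 9)*(5 + 6))/3 = 2/3 + (4*11)/3 = 2/3 + (1/3)*44 = 2/3 + 44/3 = 46/3 ≈ 15.333)
(1 + q)**2 = (1 + 46/3)**2 = (49/3)**2 = 2401/9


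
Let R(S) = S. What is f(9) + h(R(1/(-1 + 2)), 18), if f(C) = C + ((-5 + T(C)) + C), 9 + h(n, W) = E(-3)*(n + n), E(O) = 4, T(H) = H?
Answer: 21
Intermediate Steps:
h(n, W) = -9 + 8*n (h(n, W) = -9 + 4*(n + n) = -9 + 4*(2*n) = -9 + 8*n)
f(C) = -5 + 3*C (f(C) = C + ((-5 + C) + C) = C + (-5 + 2*C) = -5 + 3*C)
f(9) + h(R(1/(-1 + 2)), 18) = (-5 + 3*9) + (-9 + 8/(-1 + 2)) = (-5 + 27) + (-9 + 8/1) = 22 + (-9 + 8*1) = 22 + (-9 + 8) = 22 - 1 = 21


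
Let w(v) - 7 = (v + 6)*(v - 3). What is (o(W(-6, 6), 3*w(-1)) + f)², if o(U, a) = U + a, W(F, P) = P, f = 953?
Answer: 846400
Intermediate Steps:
w(v) = 7 + (-3 + v)*(6 + v) (w(v) = 7 + (v + 6)*(v - 3) = 7 + (6 + v)*(-3 + v) = 7 + (-3 + v)*(6 + v))
(o(W(-6, 6), 3*w(-1)) + f)² = ((6 + 3*(-11 + (-1)² + 3*(-1))) + 953)² = ((6 + 3*(-11 + 1 - 3)) + 953)² = ((6 + 3*(-13)) + 953)² = ((6 - 39) + 953)² = (-33 + 953)² = 920² = 846400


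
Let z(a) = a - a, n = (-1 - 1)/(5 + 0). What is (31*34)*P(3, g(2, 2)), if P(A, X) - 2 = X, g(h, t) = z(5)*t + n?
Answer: 8432/5 ≈ 1686.4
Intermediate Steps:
n = -2/5 ≈ -0.40000
z(a) = 0
g(h, t) = -2/5 (g(h, t) = 0*t - 2/5 = 0 - 2/5 = -2/5)
P(A, X) = 2 + X
(31*34)*P(3, g(2, 2)) = (31*34)*(2 - 2/5) = 1054*(8/5) = 8432/5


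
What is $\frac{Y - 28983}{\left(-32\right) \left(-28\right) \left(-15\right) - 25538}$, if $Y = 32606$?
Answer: $- \frac{3623}{38978} \approx -0.09295$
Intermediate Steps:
$\frac{Y - 28983}{\left(-32\right) \left(-28\right) \left(-15\right) - 25538} = \frac{32606 - 28983}{\left(-32\right) \left(-28\right) \left(-15\right) - 25538} = \frac{3623}{896 \left(-15\right) - 25538} = \frac{3623}{-13440 - 25538} = \frac{3623}{-38978} = 3623 \left(- \frac{1}{38978}\right) = - \frac{3623}{38978}$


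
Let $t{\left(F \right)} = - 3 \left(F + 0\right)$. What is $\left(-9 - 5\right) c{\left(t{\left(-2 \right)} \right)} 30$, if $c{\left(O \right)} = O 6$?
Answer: $-15120$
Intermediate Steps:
$t{\left(F \right)} = - 3 F$
$c{\left(O \right)} = 6 O$
$\left(-9 - 5\right) c{\left(t{\left(-2 \right)} \right)} 30 = \left(-9 - 5\right) 6 \left(\left(-3\right) \left(-2\right)\right) 30 = \left(-9 - 5\right) 6 \cdot 6 \cdot 30 = \left(-14\right) 36 \cdot 30 = \left(-504\right) 30 = -15120$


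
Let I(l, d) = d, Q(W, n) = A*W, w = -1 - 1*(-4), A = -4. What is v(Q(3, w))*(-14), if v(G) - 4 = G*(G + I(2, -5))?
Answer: -2912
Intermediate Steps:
w = 3 (w = -1 + 4 = 3)
Q(W, n) = -4*W
v(G) = 4 + G*(-5 + G) (v(G) = 4 + G*(G - 5) = 4 + G*(-5 + G))
v(Q(3, w))*(-14) = (4 + (-4*3)² - (-20)*3)*(-14) = (4 + (-12)² - 5*(-12))*(-14) = (4 + 144 + 60)*(-14) = 208*(-14) = -2912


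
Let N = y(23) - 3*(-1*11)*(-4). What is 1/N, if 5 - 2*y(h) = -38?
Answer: -2/221 ≈ -0.0090498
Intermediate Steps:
y(h) = 43/2 (y(h) = 5/2 - ½*(-38) = 5/2 + 19 = 43/2)
N = -221/2 (N = 43/2 - 3*(-1*11)*(-4) = 43/2 - 3*(-11)*(-4) = 43/2 - (-33)*(-4) = 43/2 - 1*132 = 43/2 - 132 = -221/2 ≈ -110.50)
1/N = 1/(-221/2) = -2/221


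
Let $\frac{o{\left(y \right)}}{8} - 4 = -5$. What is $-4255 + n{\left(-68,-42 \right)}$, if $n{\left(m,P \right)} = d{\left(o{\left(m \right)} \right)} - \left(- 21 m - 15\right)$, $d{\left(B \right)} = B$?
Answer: $-5676$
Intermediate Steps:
$o{\left(y \right)} = -8$ ($o{\left(y \right)} = 32 + 8 \left(-5\right) = 32 - 40 = -8$)
$n{\left(m,P \right)} = 7 + 21 m$ ($n{\left(m,P \right)} = -8 - \left(- 21 m - 15\right) = -8 - \left(-15 - 21 m\right) = -8 + \left(15 + 21 m\right) = 7 + 21 m$)
$-4255 + n{\left(-68,-42 \right)} = -4255 + \left(7 + 21 \left(-68\right)\right) = -4255 + \left(7 - 1428\right) = -4255 - 1421 = -5676$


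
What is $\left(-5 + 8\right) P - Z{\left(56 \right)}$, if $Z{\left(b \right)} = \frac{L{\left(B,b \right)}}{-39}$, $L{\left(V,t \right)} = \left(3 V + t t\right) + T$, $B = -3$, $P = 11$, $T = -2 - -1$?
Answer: $\frac{1471}{13} \approx 113.15$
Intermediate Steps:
$T = -1$ ($T = -2 + 1 = -1$)
$L{\left(V,t \right)} = -1 + t^{2} + 3 V$ ($L{\left(V,t \right)} = \left(3 V + t t\right) - 1 = \left(3 V + t^{2}\right) - 1 = \left(t^{2} + 3 V\right) - 1 = -1 + t^{2} + 3 V$)
$Z{\left(b \right)} = \frac{10}{39} - \frac{b^{2}}{39}$ ($Z{\left(b \right)} = \frac{-1 + b^{2} + 3 \left(-3\right)}{-39} = \left(-1 + b^{2} - 9\right) \left(- \frac{1}{39}\right) = \left(-10 + b^{2}\right) \left(- \frac{1}{39}\right) = \frac{10}{39} - \frac{b^{2}}{39}$)
$\left(-5 + 8\right) P - Z{\left(56 \right)} = \left(-5 + 8\right) 11 - \left(\frac{10}{39} - \frac{56^{2}}{39}\right) = 3 \cdot 11 - \left(\frac{10}{39} - \frac{3136}{39}\right) = 33 - \left(\frac{10}{39} - \frac{3136}{39}\right) = 33 - - \frac{1042}{13} = 33 + \frac{1042}{13} = \frac{1471}{13}$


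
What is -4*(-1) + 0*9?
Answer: 4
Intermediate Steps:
-4*(-1) + 0*9 = 4 + 0 = 4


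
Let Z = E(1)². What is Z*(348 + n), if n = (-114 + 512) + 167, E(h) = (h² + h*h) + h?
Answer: 8217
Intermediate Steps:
E(h) = h + 2*h² (E(h) = (h² + h²) + h = 2*h² + h = h + 2*h²)
n = 565 (n = 398 + 167 = 565)
Z = 9 (Z = (1*(1 + 2*1))² = (1*(1 + 2))² = (1*3)² = 3² = 9)
Z*(348 + n) = 9*(348 + 565) = 9*913 = 8217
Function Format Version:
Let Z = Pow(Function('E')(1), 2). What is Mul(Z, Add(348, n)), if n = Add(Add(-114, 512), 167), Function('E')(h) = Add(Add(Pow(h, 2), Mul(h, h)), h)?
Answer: 8217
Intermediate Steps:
Function('E')(h) = Add(h, Mul(2, Pow(h, 2))) (Function('E')(h) = Add(Add(Pow(h, 2), Pow(h, 2)), h) = Add(Mul(2, Pow(h, 2)), h) = Add(h, Mul(2, Pow(h, 2))))
n = 565 (n = Add(398, 167) = 565)
Z = 9 (Z = Pow(Mul(1, Add(1, Mul(2, 1))), 2) = Pow(Mul(1, Add(1, 2)), 2) = Pow(Mul(1, 3), 2) = Pow(3, 2) = 9)
Mul(Z, Add(348, n)) = Mul(9, Add(348, 565)) = Mul(9, 913) = 8217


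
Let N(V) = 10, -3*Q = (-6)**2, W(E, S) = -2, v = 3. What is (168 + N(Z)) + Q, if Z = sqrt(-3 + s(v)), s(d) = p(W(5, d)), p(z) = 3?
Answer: 166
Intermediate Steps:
Q = -12 (Q = -1/3*(-6)**2 = -1/3*36 = -12)
s(d) = 3
Z = 0 (Z = sqrt(-3 + 3) = sqrt(0) = 0)
(168 + N(Z)) + Q = (168 + 10) - 12 = 178 - 12 = 166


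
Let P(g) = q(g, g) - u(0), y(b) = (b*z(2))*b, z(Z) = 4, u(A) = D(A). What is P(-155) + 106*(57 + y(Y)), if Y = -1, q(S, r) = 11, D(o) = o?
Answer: 6477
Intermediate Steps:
u(A) = A
y(b) = 4*b² (y(b) = (b*4)*b = (4*b)*b = 4*b²)
P(g) = 11 (P(g) = 11 - 1*0 = 11 + 0 = 11)
P(-155) + 106*(57 + y(Y)) = 11 + 106*(57 + 4*(-1)²) = 11 + 106*(57 + 4*1) = 11 + 106*(57 + 4) = 11 + 106*61 = 11 + 6466 = 6477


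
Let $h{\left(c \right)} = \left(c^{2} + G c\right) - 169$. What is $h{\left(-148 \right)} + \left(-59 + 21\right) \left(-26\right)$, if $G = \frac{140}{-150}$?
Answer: $\frac{342917}{15} \approx 22861.0$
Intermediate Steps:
$G = - \frac{14}{15}$ ($G = 140 \left(- \frac{1}{150}\right) = - \frac{14}{15} \approx -0.93333$)
$h{\left(c \right)} = -169 + c^{2} - \frac{14 c}{15}$ ($h{\left(c \right)} = \left(c^{2} - \frac{14 c}{15}\right) - 169 = -169 + c^{2} - \frac{14 c}{15}$)
$h{\left(-148 \right)} + \left(-59 + 21\right) \left(-26\right) = \left(-169 + \left(-148\right)^{2} - - \frac{2072}{15}\right) + \left(-59 + 21\right) \left(-26\right) = \left(-169 + 21904 + \frac{2072}{15}\right) - -988 = \frac{328097}{15} + 988 = \frac{342917}{15}$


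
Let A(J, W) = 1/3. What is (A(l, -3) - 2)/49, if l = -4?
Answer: -5/147 ≈ -0.034014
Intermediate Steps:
A(J, W) = ⅓ (A(J, W) = 1*(⅓) = ⅓)
(A(l, -3) - 2)/49 = (⅓ - 2)/49 = -5/3*1/49 = -5/147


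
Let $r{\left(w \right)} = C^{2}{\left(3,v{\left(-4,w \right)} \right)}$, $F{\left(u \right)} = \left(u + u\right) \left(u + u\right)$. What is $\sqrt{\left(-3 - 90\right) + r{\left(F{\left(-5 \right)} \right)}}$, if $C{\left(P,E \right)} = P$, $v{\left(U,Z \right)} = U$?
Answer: $2 i \sqrt{21} \approx 9.1651 i$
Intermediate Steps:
$F{\left(u \right)} = 4 u^{2}$ ($F{\left(u \right)} = 2 u 2 u = 4 u^{2}$)
$r{\left(w \right)} = 9$ ($r{\left(w \right)} = 3^{2} = 9$)
$\sqrt{\left(-3 - 90\right) + r{\left(F{\left(-5 \right)} \right)}} = \sqrt{\left(-3 - 90\right) + 9} = \sqrt{-93 + 9} = \sqrt{-84} = 2 i \sqrt{21}$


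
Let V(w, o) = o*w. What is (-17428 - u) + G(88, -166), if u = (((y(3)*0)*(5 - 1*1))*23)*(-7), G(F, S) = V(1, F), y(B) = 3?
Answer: -17340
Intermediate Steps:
G(F, S) = F (G(F, S) = F*1 = F)
u = 0 (u = (((3*0)*(5 - 1*1))*23)*(-7) = ((0*(5 - 1))*23)*(-7) = ((0*4)*23)*(-7) = (0*23)*(-7) = 0*(-7) = 0)
(-17428 - u) + G(88, -166) = (-17428 - 1*0) + 88 = (-17428 + 0) + 88 = -17428 + 88 = -17340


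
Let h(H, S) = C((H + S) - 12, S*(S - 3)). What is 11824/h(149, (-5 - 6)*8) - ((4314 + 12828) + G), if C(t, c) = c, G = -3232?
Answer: -13922432/1001 ≈ -13909.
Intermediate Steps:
h(H, S) = S*(-3 + S) (h(H, S) = S*(S - 3) = S*(-3 + S))
11824/h(149, (-5 - 6)*8) - ((4314 + 12828) + G) = 11824/((((-5 - 6)*8)*(-3 + (-5 - 6)*8))) - ((4314 + 12828) - 3232) = 11824/(((-11*8)*(-3 - 11*8))) - (17142 - 3232) = 11824/((-88*(-3 - 88))) - 1*13910 = 11824/((-88*(-91))) - 13910 = 11824/8008 - 13910 = 11824*(1/8008) - 13910 = 1478/1001 - 13910 = -13922432/1001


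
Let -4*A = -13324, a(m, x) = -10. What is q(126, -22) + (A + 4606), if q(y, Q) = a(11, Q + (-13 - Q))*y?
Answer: 6677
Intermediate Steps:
A = 3331 (A = -¼*(-13324) = 3331)
q(y, Q) = -10*y
q(126, -22) + (A + 4606) = -10*126 + (3331 + 4606) = -1260 + 7937 = 6677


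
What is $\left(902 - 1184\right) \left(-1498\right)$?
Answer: $422436$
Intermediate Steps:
$\left(902 - 1184\right) \left(-1498\right) = \left(-282\right) \left(-1498\right) = 422436$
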